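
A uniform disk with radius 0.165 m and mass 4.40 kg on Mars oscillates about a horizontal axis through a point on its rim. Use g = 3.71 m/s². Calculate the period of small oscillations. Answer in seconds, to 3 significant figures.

1.62 s

I_cm = ½mr² = 0.05990 kg·m². The pivot is at distance d = 0.165 m from the centre of mass.
By the parallel-axis theorem, I = I_cm + md² = 0.05990 + 0.1198 = 0.1797 kg·m².
T = 2π√(I/(mgd)) = 2π√(0.1797/(4.40 × 3.71 × 0.165)) = 1.62 s.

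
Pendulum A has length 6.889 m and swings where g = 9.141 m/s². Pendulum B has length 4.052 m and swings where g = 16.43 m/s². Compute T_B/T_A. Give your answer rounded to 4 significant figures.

0.5721

T = 2π√(L/g), so T_B/T_A = √((L_B/g_B)/(L_A/g_A)) = √((4.052/16.43)/(6.889/9.141)) = 0.5721.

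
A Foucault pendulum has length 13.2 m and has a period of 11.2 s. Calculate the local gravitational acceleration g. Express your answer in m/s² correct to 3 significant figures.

4.15 m/s²

From T = 2π√(L/g), g = 4π²L/T² = 4π² × 13.2/11.20² = 4.15 m/s².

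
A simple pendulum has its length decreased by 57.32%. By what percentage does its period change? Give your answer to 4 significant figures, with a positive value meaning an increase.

T ∝ √L, so T'/T = √(0.42680) = 0.65330.
Percentage change in T = (0.65330 − 1) × 100% = -34.67%.

-34.67%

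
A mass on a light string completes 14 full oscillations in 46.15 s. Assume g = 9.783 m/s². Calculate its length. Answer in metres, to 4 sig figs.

2.693 m

T = 46.15/14 = 3.2964 s.
From T = 2π√(L/g), L = gT²/(4π²) = 9.783 × 3.2964²/(4π²) = 2.693 m.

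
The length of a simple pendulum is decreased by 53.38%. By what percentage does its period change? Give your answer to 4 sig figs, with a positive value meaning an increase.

-31.72%

T ∝ √L, so T'/T = √(0.46620) = 0.68279.
Percentage change in T = (0.68279 − 1) × 100% = -31.72%.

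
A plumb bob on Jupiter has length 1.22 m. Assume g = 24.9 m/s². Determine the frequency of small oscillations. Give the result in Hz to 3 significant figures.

T = 2π√(L/g) = 2π√(1.22/24.9) = 1.391 s, so f = 1/T = 0.719 Hz.

0.719 Hz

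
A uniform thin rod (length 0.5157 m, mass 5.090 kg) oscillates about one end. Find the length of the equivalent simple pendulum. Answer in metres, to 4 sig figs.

The equivalent simple-pendulum length is L_eq = I/(md), where I is about the pivot and d = 0.25785 m.
I_cm = (1/12)mL² = 0.11281 kg·m², so I = I_cm + md² = 0.11281 + 0.33842 = 0.45122 kg·m².
L_eq = 0.45122/(5.090 × 0.25785) = 0.3438 m.

0.3438 m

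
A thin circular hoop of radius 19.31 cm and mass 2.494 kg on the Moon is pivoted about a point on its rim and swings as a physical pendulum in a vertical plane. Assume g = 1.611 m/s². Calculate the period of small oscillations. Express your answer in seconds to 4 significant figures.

I_cm = mr² = 0.092995 kg·m². The pivot is at distance d = 0.1931 m from the centre of mass.
By the parallel-axis theorem, I = I_cm + md² = 0.092995 + 0.092995 = 0.18599 kg·m².
T = 2π√(I/(mgd)) = 2π√(0.18599/(2.494 × 1.611 × 0.1931)) = 3.076 s.

3.076 s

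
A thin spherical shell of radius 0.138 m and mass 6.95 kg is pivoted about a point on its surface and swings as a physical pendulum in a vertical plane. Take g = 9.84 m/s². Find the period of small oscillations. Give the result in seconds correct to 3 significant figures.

0.961 s

I_cm = (2/3)mr² = 0.08824 kg·m². The pivot is at distance d = 0.138 m from the centre of mass.
By the parallel-axis theorem, I = I_cm + md² = 0.08824 + 0.1324 = 0.2206 kg·m².
T = 2π√(I/(mgd)) = 2π√(0.2206/(6.95 × 9.84 × 0.138)) = 0.961 s.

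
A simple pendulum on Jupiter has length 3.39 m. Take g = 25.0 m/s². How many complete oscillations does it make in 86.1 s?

37

T = 2π√(L/g) = 2π√(3.39/25.0) = 2.314 s.
Number of complete oscillations = ⌊86.1/2.314⌋ = ⌊37.21⌋ = 37.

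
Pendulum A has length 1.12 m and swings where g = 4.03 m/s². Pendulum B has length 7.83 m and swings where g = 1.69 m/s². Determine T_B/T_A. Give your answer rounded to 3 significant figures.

4.08

T = 2π√(L/g), so T_B/T_A = √((L_B/g_B)/(L_A/g_A)) = √((7.83/1.69)/(1.12/4.03)) = 4.08.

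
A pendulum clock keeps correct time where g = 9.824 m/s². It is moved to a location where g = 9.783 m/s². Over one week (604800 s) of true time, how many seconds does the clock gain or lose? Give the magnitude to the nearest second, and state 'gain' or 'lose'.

lose 1263 s

The clock's period scales as T ∝ 1/√g, so T'/T = √(9.824/9.783) = 1.00209.
In 604800 s of true time the clock registers 604800/1.00209 = 603536.6 s, so it loses 1263 s.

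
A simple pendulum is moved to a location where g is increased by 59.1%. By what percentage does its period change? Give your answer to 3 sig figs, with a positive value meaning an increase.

T ∝ 1/√g, so T'/T = 1/√(1.591) = 0.7928.
Percentage change in T = (0.7928 − 1) × 100% = -20.7%.

-20.7%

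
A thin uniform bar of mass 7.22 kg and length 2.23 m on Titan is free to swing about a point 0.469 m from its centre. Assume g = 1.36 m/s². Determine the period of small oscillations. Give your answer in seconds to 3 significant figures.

6.27 s

For a physical pendulum T = 2π√(I/(mgd)), with d = 0.4690 m from pivot to centre of mass.
I_cm = mL²/12 = 7.22 × 2.23²/12 = 2.992 kg·m²; I = I_cm + md² = 2.992 + 7.22 × 0.4690² = 4.580 kg·m².
T = 2π√(4.580/(7.22 × 1.36 × 0.4690)) = 6.27 s.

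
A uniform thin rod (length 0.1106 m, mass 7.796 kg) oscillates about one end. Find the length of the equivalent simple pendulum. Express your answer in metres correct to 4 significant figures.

The equivalent simple-pendulum length is L_eq = I/(md), where I is about the pivot and d = 0.055300 m.
I_cm = (1/12)mL² = 0.0079470 kg·m², so I = I_cm + md² = 0.0079470 + 0.023841 = 0.031788 kg·m².
L_eq = 0.031788/(7.796 × 0.055300) = 0.07373 m.

0.07373 m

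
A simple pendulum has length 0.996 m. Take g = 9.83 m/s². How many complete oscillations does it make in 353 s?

T = 2π√(L/g) = 2π√(0.996/9.83) = 2.000 s.
Number of complete oscillations = ⌊353/2.000⌋ = ⌊176.5⌋ = 176.

176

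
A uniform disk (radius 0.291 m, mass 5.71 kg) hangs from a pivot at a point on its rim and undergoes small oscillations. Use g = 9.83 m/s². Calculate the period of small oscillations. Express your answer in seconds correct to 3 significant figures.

1.32 s

I_cm = ½mr² = 0.2418 kg·m². The pivot is at distance d = 0.291 m from the centre of mass.
By the parallel-axis theorem, I = I_cm + md² = 0.2418 + 0.4835 = 0.7253 kg·m².
T = 2π√(I/(mgd)) = 2π√(0.7253/(5.71 × 9.83 × 0.291)) = 1.32 s.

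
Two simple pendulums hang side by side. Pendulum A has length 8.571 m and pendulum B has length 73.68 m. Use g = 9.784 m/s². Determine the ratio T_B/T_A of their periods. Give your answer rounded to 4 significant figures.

T ∝ √L, so T_B/T_A = √(L_B/L_A) = √(73.68/8.571) = 2.932.

2.932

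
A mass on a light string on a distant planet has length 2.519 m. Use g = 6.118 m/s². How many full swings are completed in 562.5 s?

T = 2π√(L/g) = 2π√(2.519/6.118) = 4.0317 s.
Number of complete oscillations = ⌊562.5/4.0317⌋ = ⌊139.52⌋ = 139.

139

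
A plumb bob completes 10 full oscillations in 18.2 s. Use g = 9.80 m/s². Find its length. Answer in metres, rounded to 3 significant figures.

0.822 m

T = 18.2/10 = 1.820 s.
From T = 2π√(L/g), L = gT²/(4π²) = 9.80 × 1.820²/(4π²) = 0.822 m.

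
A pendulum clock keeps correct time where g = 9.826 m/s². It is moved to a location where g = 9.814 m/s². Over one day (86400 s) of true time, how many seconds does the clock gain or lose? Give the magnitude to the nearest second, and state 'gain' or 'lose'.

The clock's period scales as T ∝ 1/√g, so T'/T = √(9.826/9.814) = 1.00061.
In 86400 s of true time the clock registers 86400/1.00061 = 86347.2 s, so it loses 53 s.

lose 53 s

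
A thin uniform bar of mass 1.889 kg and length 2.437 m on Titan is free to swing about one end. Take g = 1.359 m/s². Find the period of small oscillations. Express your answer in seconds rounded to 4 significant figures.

For a physical pendulum T = 2π√(I/(mgd)), with d = 1.2185 m from pivot to centre of mass.
I_cm = mL²/12 = 1.889 × 2.437²/12 = 0.93489 kg·m²; I = I_cm + md² = 0.93489 + 1.889 × 1.2185² = 3.7396 kg·m².
T = 2π√(3.7396/(1.889 × 1.359 × 1.2185)) = 6.870 s.

6.870 s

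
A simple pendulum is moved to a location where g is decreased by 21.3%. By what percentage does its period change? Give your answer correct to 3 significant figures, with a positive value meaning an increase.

12.7%

T ∝ 1/√g, so T'/T = 1/√(0.7870) = 1.127.
Percentage change in T = (1.127 − 1) × 100% = 12.7%.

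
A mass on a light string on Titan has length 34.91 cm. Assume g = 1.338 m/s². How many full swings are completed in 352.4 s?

109

T = 2π√(L/g) = 2π√(0.3491/1.338) = 3.2094 s.
Number of complete oscillations = ⌊352.4/3.2094⌋ = ⌊109.80⌋ = 109.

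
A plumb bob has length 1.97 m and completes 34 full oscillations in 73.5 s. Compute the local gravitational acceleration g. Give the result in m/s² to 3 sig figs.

16.6 m/s²

T = 73.5/34 = 2.162 s.
From T = 2π√(L/g), g = 4π²L/T² = 4π² × 1.97/2.162² = 16.6 m/s².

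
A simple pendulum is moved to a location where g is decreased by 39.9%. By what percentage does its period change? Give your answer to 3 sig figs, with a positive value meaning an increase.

T ∝ 1/√g, so T'/T = 1/√(0.6010) = 1.290.
Percentage change in T = (1.290 − 1) × 100% = 29.0%.

29.0%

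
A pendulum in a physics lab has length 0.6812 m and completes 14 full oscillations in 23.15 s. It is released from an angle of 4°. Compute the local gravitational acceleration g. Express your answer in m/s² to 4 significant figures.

T = 23.15/14 = 1.6536 s.
From T = 2π√(L/g), g = 4π²L/T² = 4π² × 0.6812/1.6536² = 9.835 m/s².

9.835 m/s²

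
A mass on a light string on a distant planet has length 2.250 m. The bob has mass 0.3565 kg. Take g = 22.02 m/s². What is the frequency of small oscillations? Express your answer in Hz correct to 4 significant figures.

T = 2π√(L/g) = 2π√(2.250/22.02) = 2.0085 s, so f = 1/T = 0.4979 Hz.

0.4979 Hz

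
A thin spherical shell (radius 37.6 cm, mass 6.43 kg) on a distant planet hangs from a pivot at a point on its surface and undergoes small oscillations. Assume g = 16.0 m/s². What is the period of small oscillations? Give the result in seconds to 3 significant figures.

I_cm = (2/3)mr² = 0.6060 kg·m². The pivot is at distance d = 0.376 m from the centre of mass.
By the parallel-axis theorem, I = I_cm + md² = 0.6060 + 0.9090 = 1.515 kg·m².
T = 2π√(I/(mgd)) = 2π√(1.515/(6.43 × 16.0 × 0.376)) = 1.24 s.

1.24 s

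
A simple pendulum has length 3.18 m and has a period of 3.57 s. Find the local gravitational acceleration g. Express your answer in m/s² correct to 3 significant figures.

From T = 2π√(L/g), g = 4π²L/T² = 4π² × 3.18/3.570² = 9.85 m/s².

9.85 m/s²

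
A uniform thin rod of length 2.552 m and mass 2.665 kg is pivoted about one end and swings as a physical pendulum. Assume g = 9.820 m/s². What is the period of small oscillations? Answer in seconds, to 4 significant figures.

For a physical pendulum T = 2π√(I/(mgd)), with d = 1.2760 m from pivot to centre of mass.
I_cm = mL²/12 = 2.665 × 2.552²/12 = 1.4464 kg·m²; I = I_cm + md² = 1.4464 + 2.665 × 1.2760² = 5.7855 kg·m².
T = 2π√(5.7855/(2.665 × 9.820 × 1.2760)) = 2.615 s.

2.615 s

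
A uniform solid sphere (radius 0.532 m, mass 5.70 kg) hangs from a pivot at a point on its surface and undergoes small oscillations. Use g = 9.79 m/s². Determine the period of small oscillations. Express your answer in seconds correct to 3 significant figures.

1.73 s

I_cm = (2/5)mr² = 0.6453 kg·m². The pivot is at distance d = 0.532 m from the centre of mass.
By the parallel-axis theorem, I = I_cm + md² = 0.6453 + 1.613 = 2.259 kg·m².
T = 2π√(I/(mgd)) = 2π√(2.259/(5.70 × 9.79 × 0.532)) = 1.73 s.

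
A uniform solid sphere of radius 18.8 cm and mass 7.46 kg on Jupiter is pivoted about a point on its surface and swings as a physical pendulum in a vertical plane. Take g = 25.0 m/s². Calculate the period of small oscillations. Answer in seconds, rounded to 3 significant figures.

0.645 s

I_cm = (2/5)mr² = 0.1055 kg·m². The pivot is at distance d = 0.188 m from the centre of mass.
By the parallel-axis theorem, I = I_cm + md² = 0.1055 + 0.2637 = 0.3691 kg·m².
T = 2π√(I/(mgd)) = 2π√(0.3691/(7.46 × 25.0 × 0.188)) = 0.645 s.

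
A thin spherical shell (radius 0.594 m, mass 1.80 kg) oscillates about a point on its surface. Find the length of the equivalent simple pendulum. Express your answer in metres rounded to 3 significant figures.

0.990 m

The equivalent simple-pendulum length is L_eq = I/(md), where I is about the pivot and d = 0.5940 m.
I_cm = (2/3)mR² = 0.4234 kg·m², so I = I_cm + md² = 0.4234 + 0.6351 = 1.059 kg·m².
L_eq = 1.059/(1.80 × 0.5940) = 0.990 m.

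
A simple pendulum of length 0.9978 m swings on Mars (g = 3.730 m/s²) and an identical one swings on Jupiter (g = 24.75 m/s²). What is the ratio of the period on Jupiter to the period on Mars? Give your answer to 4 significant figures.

T ∝ 1/√g, so T₂/T₁ = √(g₁/g₂) = √(3.730/24.75) = 0.3882.

0.3882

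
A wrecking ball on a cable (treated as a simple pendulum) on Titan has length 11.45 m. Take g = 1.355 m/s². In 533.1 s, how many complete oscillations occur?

T = 2π√(L/g) = 2π√(11.45/1.355) = 18.265 s.
Number of complete oscillations = ⌊533.1/18.265⌋ = ⌊29.187⌋ = 29.

29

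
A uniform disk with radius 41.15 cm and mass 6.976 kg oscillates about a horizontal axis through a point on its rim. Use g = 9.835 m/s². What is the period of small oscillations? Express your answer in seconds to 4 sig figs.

I_cm = ½mr² = 0.59063 kg·m². The pivot is at distance d = 0.4115 m from the centre of mass.
By the parallel-axis theorem, I = I_cm + md² = 0.59063 + 1.1813 = 1.7719 kg·m².
T = 2π√(I/(mgd)) = 2π√(1.7719/(6.976 × 9.835 × 0.4115)) = 1.574 s.

1.574 s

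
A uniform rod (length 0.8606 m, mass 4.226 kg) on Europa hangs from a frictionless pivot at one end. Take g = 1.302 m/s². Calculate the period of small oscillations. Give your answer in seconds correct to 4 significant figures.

4.171 s

For a physical pendulum T = 2π√(I/(mgd)), with d = 0.43030 m from pivot to centre of mass.
I_cm = mL²/12 = 4.226 × 0.8606²/12 = 0.26083 kg·m²; I = I_cm + md² = 0.26083 + 4.226 × 0.43030² = 1.0433 kg·m².
T = 2π√(1.0433/(4.226 × 1.302 × 0.43030)) = 4.171 s.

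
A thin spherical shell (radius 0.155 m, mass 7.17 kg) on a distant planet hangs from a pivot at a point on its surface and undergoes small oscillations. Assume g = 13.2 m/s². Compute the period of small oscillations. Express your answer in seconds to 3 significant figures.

0.879 s

I_cm = (2/3)mr² = 0.1148 kg·m². The pivot is at distance d = 0.155 m from the centre of mass.
By the parallel-axis theorem, I = I_cm + md² = 0.1148 + 0.1723 = 0.2871 kg·m².
T = 2π√(I/(mgd)) = 2π√(0.2871/(7.17 × 13.2 × 0.155)) = 0.879 s.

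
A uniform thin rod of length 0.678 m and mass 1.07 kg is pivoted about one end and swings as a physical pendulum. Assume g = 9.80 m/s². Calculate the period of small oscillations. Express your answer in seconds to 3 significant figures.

1.35 s

For a physical pendulum T = 2π√(I/(mgd)), with d = 0.3390 m from pivot to centre of mass.
I_cm = mL²/12 = 1.07 × 0.678²/12 = 0.04099 kg·m²; I = I_cm + md² = 0.04099 + 1.07 × 0.3390² = 0.1640 kg·m².
T = 2π√(0.1640/(1.07 × 9.80 × 0.3390)) = 1.35 s.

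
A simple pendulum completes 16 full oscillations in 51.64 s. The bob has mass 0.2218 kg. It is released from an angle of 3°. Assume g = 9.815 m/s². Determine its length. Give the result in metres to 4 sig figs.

T = 51.64/16 = 3.2275 s.
From T = 2π√(L/g), L = gT²/(4π²) = 9.815 × 3.2275²/(4π²) = 2.590 m.

2.590 m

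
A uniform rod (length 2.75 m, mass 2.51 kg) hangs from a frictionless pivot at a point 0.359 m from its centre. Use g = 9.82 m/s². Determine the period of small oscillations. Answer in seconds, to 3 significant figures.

For a physical pendulum T = 2π√(I/(mgd)), with d = 0.3590 m from pivot to centre of mass.
I_cm = mL²/12 = 2.51 × 2.75²/12 = 1.582 kg·m²; I = I_cm + md² = 1.582 + 2.51 × 0.3590² = 1.905 kg·m².
T = 2π√(1.905/(2.51 × 9.82 × 0.3590)) = 2.92 s.

2.92 s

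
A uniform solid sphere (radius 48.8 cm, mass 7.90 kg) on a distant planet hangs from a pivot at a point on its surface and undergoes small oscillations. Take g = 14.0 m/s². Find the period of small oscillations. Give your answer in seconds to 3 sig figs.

1.39 s

I_cm = (2/5)mr² = 0.7525 kg·m². The pivot is at distance d = 0.488 m from the centre of mass.
By the parallel-axis theorem, I = I_cm + md² = 0.7525 + 1.881 = 2.634 kg·m².
T = 2π√(I/(mgd)) = 2π√(2.634/(7.90 × 14.0 × 0.488)) = 1.39 s.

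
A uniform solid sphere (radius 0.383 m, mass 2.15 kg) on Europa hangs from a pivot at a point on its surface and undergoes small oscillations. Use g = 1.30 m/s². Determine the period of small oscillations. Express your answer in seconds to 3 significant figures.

I_cm = (2/5)mr² = 0.1262 kg·m². The pivot is at distance d = 0.383 m from the centre of mass.
By the parallel-axis theorem, I = I_cm + md² = 0.1262 + 0.3154 = 0.4415 kg·m².
T = 2π√(I/(mgd)) = 2π√(0.4415/(2.15 × 1.30 × 0.383)) = 4.04 s.

4.04 s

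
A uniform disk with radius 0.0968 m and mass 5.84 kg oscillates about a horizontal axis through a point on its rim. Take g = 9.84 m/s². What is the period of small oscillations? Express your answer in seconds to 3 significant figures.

I_cm = ½mr² = 0.02736 kg·m². The pivot is at distance d = 0.0968 m from the centre of mass.
By the parallel-axis theorem, I = I_cm + md² = 0.02736 + 0.05472 = 0.08208 kg·m².
T = 2π√(I/(mgd)) = 2π√(0.08208/(5.84 × 9.84 × 0.0968)) = 0.763 s.

0.763 s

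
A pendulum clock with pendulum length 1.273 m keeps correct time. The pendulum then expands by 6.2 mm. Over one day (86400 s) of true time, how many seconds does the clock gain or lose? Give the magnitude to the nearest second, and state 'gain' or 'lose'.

T ∝ √L, so T'/T = √(1.27920/1.273) = 1.00243.
In 86400 s of true time the clock registers 86400/1.00243 = 86190.4 s, so it loses 210 s.

lose 210 s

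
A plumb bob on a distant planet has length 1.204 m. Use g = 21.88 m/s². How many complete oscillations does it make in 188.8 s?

128

T = 2π√(L/g) = 2π√(1.204/21.88) = 1.4739 s.
Number of complete oscillations = ⌊188.8/1.4739⌋ = ⌊128.10⌋ = 128.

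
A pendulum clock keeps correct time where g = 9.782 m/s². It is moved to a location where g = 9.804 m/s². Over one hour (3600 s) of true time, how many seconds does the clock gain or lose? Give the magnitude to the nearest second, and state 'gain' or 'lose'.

gain 4 s

The clock's period scales as T ∝ 1/√g, so T'/T = √(9.782/9.804) = 0.998877.
In 3600 s of true time the clock registers 3600/0.998877 = 3604.0 s, so it gains 4 s.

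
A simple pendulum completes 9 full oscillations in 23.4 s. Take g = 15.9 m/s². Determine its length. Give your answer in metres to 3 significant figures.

2.72 m

T = 23.4/9 = 2.600 s.
From T = 2π√(L/g), L = gT²/(4π²) = 15.9 × 2.600²/(4π²) = 2.72 m.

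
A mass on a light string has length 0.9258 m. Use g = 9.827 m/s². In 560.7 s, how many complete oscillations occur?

290

T = 2π√(L/g) = 2π√(0.9258/9.827) = 1.9285 s.
Number of complete oscillations = ⌊560.7/1.9285⌋ = ⌊290.74⌋ = 290.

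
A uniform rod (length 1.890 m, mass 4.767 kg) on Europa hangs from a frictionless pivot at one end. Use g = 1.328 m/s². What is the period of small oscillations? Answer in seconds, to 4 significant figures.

For a physical pendulum T = 2π√(I/(mgd)), with d = 0.94500 m from pivot to centre of mass.
I_cm = mL²/12 = 4.767 × 1.890²/12 = 1.4190 kg·m²; I = I_cm + md² = 1.4190 + 4.767 × 0.94500² = 5.6761 kg·m².
T = 2π√(5.6761/(4.767 × 1.328 × 0.94500)) = 6.120 s.

6.120 s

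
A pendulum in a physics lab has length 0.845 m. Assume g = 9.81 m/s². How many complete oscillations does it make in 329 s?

178

T = 2π√(L/g) = 2π√(0.845/9.81) = 1.844 s.
Number of complete oscillations = ⌊329/1.844⌋ = ⌊178.4⌋ = 178.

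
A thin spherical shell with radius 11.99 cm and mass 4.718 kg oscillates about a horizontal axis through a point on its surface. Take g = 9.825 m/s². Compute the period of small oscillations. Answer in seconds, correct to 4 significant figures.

I_cm = (2/3)mr² = 0.045217 kg·m². The pivot is at distance d = 0.1199 m from the centre of mass.
By the parallel-axis theorem, I = I_cm + md² = 0.045217 + 0.067826 = 0.11304 kg·m².
T = 2π√(I/(mgd)) = 2π√(0.11304/(4.718 × 9.825 × 0.1199)) = 0.8961 s.

0.8961 s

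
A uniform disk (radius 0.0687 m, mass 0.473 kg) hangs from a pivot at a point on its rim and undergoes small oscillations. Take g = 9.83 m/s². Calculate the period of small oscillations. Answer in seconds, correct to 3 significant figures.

I_cm = ½mr² = 0.001116 kg·m². The pivot is at distance d = 0.0687 m from the centre of mass.
By the parallel-axis theorem, I = I_cm + md² = 0.001116 + 0.002232 = 0.003349 kg·m².
T = 2π√(I/(mgd)) = 2π√(0.003349/(0.473 × 9.83 × 0.0687)) = 0.643 s.

0.643 s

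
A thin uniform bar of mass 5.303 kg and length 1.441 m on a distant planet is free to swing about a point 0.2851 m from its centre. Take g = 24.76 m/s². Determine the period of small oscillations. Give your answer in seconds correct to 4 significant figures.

For a physical pendulum T = 2π√(I/(mgd)), with d = 0.28510 m from pivot to centre of mass.
I_cm = mL²/12 = 5.303 × 1.441²/12 = 0.91763 kg·m²; I = I_cm + md² = 0.91763 + 5.303 × 0.28510² = 1.3487 kg·m².
T = 2π√(1.3487/(5.303 × 24.76 × 0.28510)) = 1.193 s.

1.193 s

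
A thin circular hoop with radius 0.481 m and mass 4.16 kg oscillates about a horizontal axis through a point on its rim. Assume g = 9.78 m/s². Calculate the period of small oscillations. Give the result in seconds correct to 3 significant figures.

I_cm = mr² = 0.9625 kg·m². The pivot is at distance d = 0.481 m from the centre of mass.
By the parallel-axis theorem, I = I_cm + md² = 0.9625 + 0.9625 = 1.925 kg·m².
T = 2π√(I/(mgd)) = 2π√(1.925/(4.16 × 9.78 × 0.481)) = 1.97 s.

1.97 s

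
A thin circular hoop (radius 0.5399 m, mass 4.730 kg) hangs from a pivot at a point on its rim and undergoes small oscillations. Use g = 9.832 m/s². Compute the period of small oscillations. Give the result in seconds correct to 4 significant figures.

I_cm = mr² = 1.3788 kg·m². The pivot is at distance d = 0.5399 m from the centre of mass.
By the parallel-axis theorem, I = I_cm + md² = 1.3788 + 1.3788 = 2.7575 kg·m².
T = 2π√(I/(mgd)) = 2π√(2.7575/(4.730 × 9.832 × 0.5399)) = 2.082 s.

2.082 s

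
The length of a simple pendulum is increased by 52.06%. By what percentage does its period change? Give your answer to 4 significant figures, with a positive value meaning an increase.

23.31%

T ∝ √L, so T'/T = √(1.5206) = 1.2331.
Percentage change in T = (1.2331 − 1) × 100% = 23.31%.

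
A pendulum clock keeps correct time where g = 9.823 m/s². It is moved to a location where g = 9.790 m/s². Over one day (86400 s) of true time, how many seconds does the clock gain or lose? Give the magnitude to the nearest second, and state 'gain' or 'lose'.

lose 145 s

The clock's period scales as T ∝ 1/√g, so T'/T = √(9.823/9.790) = 1.00168.
In 86400 s of true time the clock registers 86400/1.00168 = 86254.7 s, so it loses 145 s.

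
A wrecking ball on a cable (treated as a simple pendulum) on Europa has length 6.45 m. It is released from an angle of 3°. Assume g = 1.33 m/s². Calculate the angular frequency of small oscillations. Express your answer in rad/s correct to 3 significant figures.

ω = √(g/L) = √(1.33/6.45) = 0.454 rad/s.

0.454 rad/s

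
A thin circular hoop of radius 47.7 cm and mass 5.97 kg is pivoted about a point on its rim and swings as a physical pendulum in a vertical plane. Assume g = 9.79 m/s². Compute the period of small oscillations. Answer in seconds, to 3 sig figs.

I_cm = mr² = 1.358 kg·m². The pivot is at distance d = 0.477 m from the centre of mass.
By the parallel-axis theorem, I = I_cm + md² = 1.358 + 1.358 = 2.717 kg·m².
T = 2π√(I/(mgd)) = 2π√(2.717/(5.97 × 9.79 × 0.477)) = 1.96 s.

1.96 s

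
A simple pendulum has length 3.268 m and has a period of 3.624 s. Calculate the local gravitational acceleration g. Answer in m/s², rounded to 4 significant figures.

9.823 m/s²

From T = 2π√(L/g), g = 4π²L/T² = 4π² × 3.268/3.6240² = 9.823 m/s².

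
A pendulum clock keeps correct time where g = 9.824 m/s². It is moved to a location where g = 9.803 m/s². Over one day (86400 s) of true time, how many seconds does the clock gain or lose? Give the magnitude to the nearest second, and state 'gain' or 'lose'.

The clock's period scales as T ∝ 1/√g, so T'/T = √(9.824/9.803) = 1.00107.
In 86400 s of true time the clock registers 86400/1.00107 = 86307.6 s, so it loses 92 s.

lose 92 s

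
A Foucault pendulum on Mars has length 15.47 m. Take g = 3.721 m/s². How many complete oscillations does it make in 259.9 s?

T = 2π√(L/g) = 2π√(15.47/3.721) = 12.811 s.
Number of complete oscillations = ⌊259.9/12.811⌋ = ⌊20.287⌋ = 20.

20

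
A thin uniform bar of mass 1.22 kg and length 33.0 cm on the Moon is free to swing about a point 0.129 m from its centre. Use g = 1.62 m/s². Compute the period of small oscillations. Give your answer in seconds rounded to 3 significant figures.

For a physical pendulum T = 2π√(I/(mgd)), with d = 0.1290 m from pivot to centre of mass.
I_cm = mL²/12 = 1.22 × 0.330²/12 = 0.01107 kg·m²; I = I_cm + md² = 0.01107 + 1.22 × 0.1290² = 0.03137 kg·m².
T = 2π√(0.03137/(1.22 × 1.62 × 0.1290)) = 2.20 s.

2.20 s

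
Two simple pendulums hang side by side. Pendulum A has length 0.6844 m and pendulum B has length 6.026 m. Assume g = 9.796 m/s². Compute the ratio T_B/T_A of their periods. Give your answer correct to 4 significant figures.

T ∝ √L, so T_B/T_A = √(L_B/L_A) = √(6.026/0.6844) = 2.967.

2.967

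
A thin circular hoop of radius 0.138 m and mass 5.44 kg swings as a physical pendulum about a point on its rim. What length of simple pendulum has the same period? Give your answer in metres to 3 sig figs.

The equivalent simple-pendulum length is L_eq = I/(md), where I is about the pivot and d = 0.1380 m.
I_cm = mR² = 0.1036 kg·m², so I = I_cm + md² = 0.1036 + 0.1036 = 0.2072 kg·m².
L_eq = 0.2072/(5.44 × 0.1380) = 0.276 m.

0.276 m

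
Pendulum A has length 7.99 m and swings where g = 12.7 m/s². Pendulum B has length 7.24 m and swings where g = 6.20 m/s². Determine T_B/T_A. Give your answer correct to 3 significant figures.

1.36

T = 2π√(L/g), so T_B/T_A = √((L_B/g_B)/(L_A/g_A)) = √((7.24/6.20)/(7.99/12.7)) = 1.36.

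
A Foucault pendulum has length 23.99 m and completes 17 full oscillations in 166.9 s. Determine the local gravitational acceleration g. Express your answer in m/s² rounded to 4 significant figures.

T = 166.9/17 = 9.8176 s.
From T = 2π√(L/g), g = 4π²L/T² = 4π² × 23.99/9.8176² = 9.826 m/s².

9.826 m/s²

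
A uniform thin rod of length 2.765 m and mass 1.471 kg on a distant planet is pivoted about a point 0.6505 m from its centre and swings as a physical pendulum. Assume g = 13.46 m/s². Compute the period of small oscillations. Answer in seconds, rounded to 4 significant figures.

2.186 s

For a physical pendulum T = 2π√(I/(mgd)), with d = 0.65050 m from pivot to centre of mass.
I_cm = mL²/12 = 1.471 × 2.765²/12 = 0.93718 kg·m²; I = I_cm + md² = 0.93718 + 1.471 × 0.65050² = 1.5596 kg·m².
T = 2π√(1.5596/(1.471 × 13.46 × 0.65050)) = 2.186 s.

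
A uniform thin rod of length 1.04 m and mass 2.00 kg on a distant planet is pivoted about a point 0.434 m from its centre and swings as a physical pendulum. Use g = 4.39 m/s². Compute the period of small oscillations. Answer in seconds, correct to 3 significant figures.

For a physical pendulum T = 2π√(I/(mgd)), with d = 0.4340 m from pivot to centre of mass.
I_cm = mL²/12 = 2.00 × 1.04²/12 = 0.1803 kg·m²; I = I_cm + md² = 0.1803 + 2.00 × 0.4340² = 0.5570 kg·m².
T = 2π√(0.5570/(2.00 × 4.39 × 0.4340)) = 2.40 s.

2.40 s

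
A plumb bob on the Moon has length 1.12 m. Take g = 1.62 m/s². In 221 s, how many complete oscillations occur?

T = 2π√(L/g) = 2π√(1.12/1.62) = 5.224 s.
Number of complete oscillations = ⌊221/5.224⌋ = ⌊42.30⌋ = 42.

42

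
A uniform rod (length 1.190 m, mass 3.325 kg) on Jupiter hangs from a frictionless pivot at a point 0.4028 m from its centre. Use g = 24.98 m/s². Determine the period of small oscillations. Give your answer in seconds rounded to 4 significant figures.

1.049 s

For a physical pendulum T = 2π√(I/(mgd)), with d = 0.40280 m from pivot to centre of mass.
I_cm = mL²/12 = 3.325 × 1.190²/12 = 0.39238 kg·m²; I = I_cm + md² = 0.39238 + 3.325 × 0.40280² = 0.93185 kg·m².
T = 2π√(0.93185/(3.325 × 24.98 × 0.40280)) = 1.049 s.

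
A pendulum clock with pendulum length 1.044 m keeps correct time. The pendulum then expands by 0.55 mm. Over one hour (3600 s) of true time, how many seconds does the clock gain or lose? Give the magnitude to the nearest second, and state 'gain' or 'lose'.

lose 1 s

T ∝ √L, so T'/T = √(1.04455/1.044) = 1.00026.
In 3600 s of true time the clock registers 3600/1.00026 = 3599.1 s, so it loses 1 s.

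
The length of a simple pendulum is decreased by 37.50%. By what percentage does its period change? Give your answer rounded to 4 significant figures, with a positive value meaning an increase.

T ∝ √L, so T'/T = √(0.62500) = 0.79057.
Percentage change in T = (0.79057 − 1) × 100% = -20.94%.

-20.94%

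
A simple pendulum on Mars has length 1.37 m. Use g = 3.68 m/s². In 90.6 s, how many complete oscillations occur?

23

T = 2π√(L/g) = 2π√(1.37/3.68) = 3.834 s.
Number of complete oscillations = ⌊90.6/3.834⌋ = ⌊23.63⌋ = 23.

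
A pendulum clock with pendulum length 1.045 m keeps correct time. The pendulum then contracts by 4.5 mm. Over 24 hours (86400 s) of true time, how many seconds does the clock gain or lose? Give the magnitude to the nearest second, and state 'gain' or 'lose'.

T ∝ √L, so T'/T = √(1.04050/1.045) = 0.997845.
In 86400 s of true time the clock registers 86400/0.997845 = 86586.6 s, so it gains 187 s.

gain 187 s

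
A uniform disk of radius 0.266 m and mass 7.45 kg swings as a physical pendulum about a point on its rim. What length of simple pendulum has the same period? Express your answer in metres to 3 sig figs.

0.399 m

The equivalent simple-pendulum length is L_eq = I/(md), where I is about the pivot and d = 0.2660 m.
I_cm = ½mR² = 0.2636 kg·m², so I = I_cm + md² = 0.2636 + 0.5271 = 0.7907 kg·m².
L_eq = 0.7907/(7.45 × 0.2660) = 0.399 m.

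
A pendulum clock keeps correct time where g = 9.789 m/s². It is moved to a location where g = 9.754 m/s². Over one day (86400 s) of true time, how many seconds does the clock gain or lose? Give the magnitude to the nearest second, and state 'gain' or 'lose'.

The clock's period scales as T ∝ 1/√g, so T'/T = √(9.789/9.754) = 1.00179.
In 86400 s of true time the clock registers 86400/1.00179 = 86245.4 s, so it loses 155 s.

lose 155 s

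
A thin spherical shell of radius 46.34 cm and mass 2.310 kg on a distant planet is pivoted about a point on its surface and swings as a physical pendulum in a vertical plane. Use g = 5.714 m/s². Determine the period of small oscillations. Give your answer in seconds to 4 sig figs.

2.310 s

I_cm = (2/3)mr² = 0.33070 kg·m². The pivot is at distance d = 0.4634 m from the centre of mass.
By the parallel-axis theorem, I = I_cm + md² = 0.33070 + 0.49605 = 0.82675 kg·m².
T = 2π√(I/(mgd)) = 2π√(0.82675/(2.310 × 5.714 × 0.4634)) = 2.310 s.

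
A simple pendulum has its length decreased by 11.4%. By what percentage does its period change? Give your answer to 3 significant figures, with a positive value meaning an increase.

-5.87%

T ∝ √L, so T'/T = √(0.8860) = 0.9413.
Percentage change in T = (0.9413 − 1) × 100% = -5.87%.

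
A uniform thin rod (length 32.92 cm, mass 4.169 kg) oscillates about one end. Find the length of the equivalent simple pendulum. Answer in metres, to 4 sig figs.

0.2195 m

The equivalent simple-pendulum length is L_eq = I/(md), where I is about the pivot and d = 0.16460 m.
I_cm = (1/12)mL² = 0.037650 kg·m², so I = I_cm + md² = 0.037650 + 0.11295 = 0.15060 kg·m².
L_eq = 0.15060/(4.169 × 0.16460) = 0.2195 m.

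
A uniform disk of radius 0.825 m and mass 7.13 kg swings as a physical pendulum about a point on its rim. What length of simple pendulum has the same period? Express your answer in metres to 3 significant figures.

The equivalent simple-pendulum length is L_eq = I/(md), where I is about the pivot and d = 0.8250 m.
I_cm = ½mR² = 2.426 kg·m², so I = I_cm + md² = 2.426 + 4.853 = 7.279 kg·m².
L_eq = 7.279/(7.13 × 0.8250) = 1.24 m.

1.24 m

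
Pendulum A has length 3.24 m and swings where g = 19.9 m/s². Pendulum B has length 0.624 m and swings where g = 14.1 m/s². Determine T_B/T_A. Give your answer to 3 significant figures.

T = 2π√(L/g), so T_B/T_A = √((L_B/g_B)/(L_A/g_A)) = √((0.624/14.1)/(3.24/19.9)) = 0.521.

0.521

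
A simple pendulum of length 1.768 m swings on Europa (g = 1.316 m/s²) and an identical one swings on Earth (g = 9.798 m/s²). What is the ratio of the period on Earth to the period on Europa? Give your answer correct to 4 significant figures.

0.3665

T ∝ 1/√g, so T₂/T₁ = √(g₁/g₂) = √(1.316/9.798) = 0.3665.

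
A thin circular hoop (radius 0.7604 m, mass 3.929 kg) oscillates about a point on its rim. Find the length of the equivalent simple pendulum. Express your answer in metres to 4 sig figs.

The equivalent simple-pendulum length is L_eq = I/(md), where I is about the pivot and d = 0.76040 m.
I_cm = mR² = 2.2718 kg·m², so I = I_cm + md² = 2.2718 + 2.2718 = 4.5436 kg·m².
L_eq = 4.5436/(3.929 × 0.76040) = 1.521 m.

1.521 m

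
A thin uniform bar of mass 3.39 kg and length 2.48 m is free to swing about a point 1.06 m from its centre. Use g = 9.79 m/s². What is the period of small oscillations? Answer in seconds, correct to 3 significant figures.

2.49 s

For a physical pendulum T = 2π√(I/(mgd)), with d = 1.060 m from pivot to centre of mass.
I_cm = mL²/12 = 3.39 × 2.48²/12 = 1.737 kg·m²; I = I_cm + md² = 1.737 + 3.39 × 1.060² = 5.546 kg·m².
T = 2π√(5.546/(3.39 × 9.79 × 1.060)) = 2.49 s.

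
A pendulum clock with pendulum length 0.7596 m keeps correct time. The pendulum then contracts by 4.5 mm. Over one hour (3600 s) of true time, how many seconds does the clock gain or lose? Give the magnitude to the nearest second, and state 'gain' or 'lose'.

gain 11 s

T ∝ √L, so T'/T = √(0.75510/0.7596) = 0.997034.
In 3600 s of true time the clock registers 3600/0.997034 = 3610.7 s, so it gains 11 s.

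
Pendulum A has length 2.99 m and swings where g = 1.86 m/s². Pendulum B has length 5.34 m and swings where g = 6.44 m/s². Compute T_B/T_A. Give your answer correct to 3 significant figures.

0.718

T = 2π√(L/g), so T_B/T_A = √((L_B/g_B)/(L_A/g_A)) = √((5.34/6.44)/(2.99/1.86)) = 0.718.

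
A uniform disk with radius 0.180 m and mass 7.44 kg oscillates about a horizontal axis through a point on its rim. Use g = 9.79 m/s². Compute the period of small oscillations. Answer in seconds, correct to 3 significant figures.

I_cm = ½mr² = 0.1205 kg·m². The pivot is at distance d = 0.180 m from the centre of mass.
By the parallel-axis theorem, I = I_cm + md² = 0.1205 + 0.2411 = 0.3616 kg·m².
T = 2π√(I/(mgd)) = 2π√(0.3616/(7.44 × 9.79 × 0.180)) = 1.04 s.

1.04 s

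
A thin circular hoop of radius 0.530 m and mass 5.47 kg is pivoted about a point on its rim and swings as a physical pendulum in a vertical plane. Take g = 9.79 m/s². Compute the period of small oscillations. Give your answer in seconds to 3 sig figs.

I_cm = mr² = 1.537 kg·m². The pivot is at distance d = 0.530 m from the centre of mass.
By the parallel-axis theorem, I = I_cm + md² = 1.537 + 1.537 = 3.073 kg·m².
T = 2π√(I/(mgd)) = 2π√(3.073/(5.47 × 9.79 × 0.530)) = 2.07 s.

2.07 s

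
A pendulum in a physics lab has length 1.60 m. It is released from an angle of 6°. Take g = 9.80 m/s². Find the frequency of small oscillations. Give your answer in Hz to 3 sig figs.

0.394 Hz

T = 2π√(L/g) = 2π√(1.60/9.80) = 2.539 s, so f = 1/T = 0.394 Hz.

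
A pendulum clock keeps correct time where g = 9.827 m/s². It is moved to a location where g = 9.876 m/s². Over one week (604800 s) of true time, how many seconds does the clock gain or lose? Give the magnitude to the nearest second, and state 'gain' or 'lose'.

gain 1506 s

The clock's period scales as T ∝ 1/√g, so T'/T = √(9.827/9.876) = 0.997516.
In 604800 s of true time the clock registers 604800/0.997516 = 606306.0 s, so it gains 1506 s.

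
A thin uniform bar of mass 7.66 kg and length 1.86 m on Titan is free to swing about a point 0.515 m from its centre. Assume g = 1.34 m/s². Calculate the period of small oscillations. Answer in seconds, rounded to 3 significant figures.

For a physical pendulum T = 2π√(I/(mgd)), with d = 0.5150 m from pivot to centre of mass.
I_cm = mL²/12 = 7.66 × 1.86²/12 = 2.208 kg·m²; I = I_cm + md² = 2.208 + 7.66 × 0.5150² = 4.240 kg·m².
T = 2π√(4.240/(7.66 × 1.34 × 0.5150)) = 5.63 s.

5.63 s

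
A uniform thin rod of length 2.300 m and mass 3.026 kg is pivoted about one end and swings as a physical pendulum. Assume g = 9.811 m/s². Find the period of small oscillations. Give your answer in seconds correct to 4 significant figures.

2.484 s

For a physical pendulum T = 2π√(I/(mgd)), with d = 1.1500 m from pivot to centre of mass.
I_cm = mL²/12 = 3.026 × 2.300²/12 = 1.3340 kg·m²; I = I_cm + md² = 1.3340 + 3.026 × 1.1500² = 5.3358 kg·m².
T = 2π√(5.3358/(3.026 × 9.811 × 1.1500)) = 2.484 s.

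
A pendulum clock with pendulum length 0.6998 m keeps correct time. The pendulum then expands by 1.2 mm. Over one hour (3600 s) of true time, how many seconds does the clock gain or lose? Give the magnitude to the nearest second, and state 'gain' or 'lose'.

lose 3 s

T ∝ √L, so T'/T = √(0.70100/0.6998) = 1.00086.
In 3600 s of true time the clock registers 3600/1.00086 = 3596.9 s, so it loses 3 s.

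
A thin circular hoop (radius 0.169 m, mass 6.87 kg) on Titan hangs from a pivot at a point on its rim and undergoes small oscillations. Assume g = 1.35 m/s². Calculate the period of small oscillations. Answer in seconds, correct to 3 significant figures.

3.14 s

I_cm = mr² = 0.1962 kg·m². The pivot is at distance d = 0.169 m from the centre of mass.
By the parallel-axis theorem, I = I_cm + md² = 0.1962 + 0.1962 = 0.3924 kg·m².
T = 2π√(I/(mgd)) = 2π√(0.3924/(6.87 × 1.35 × 0.169)) = 3.14 s.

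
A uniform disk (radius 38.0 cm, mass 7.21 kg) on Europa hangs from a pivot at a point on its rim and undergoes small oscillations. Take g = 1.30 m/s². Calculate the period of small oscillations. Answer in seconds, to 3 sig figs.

4.16 s

I_cm = ½mr² = 0.5206 kg·m². The pivot is at distance d = 0.380 m from the centre of mass.
By the parallel-axis theorem, I = I_cm + md² = 0.5206 + 1.041 = 1.562 kg·m².
T = 2π√(I/(mgd)) = 2π√(1.562/(7.21 × 1.30 × 0.380)) = 4.16 s.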